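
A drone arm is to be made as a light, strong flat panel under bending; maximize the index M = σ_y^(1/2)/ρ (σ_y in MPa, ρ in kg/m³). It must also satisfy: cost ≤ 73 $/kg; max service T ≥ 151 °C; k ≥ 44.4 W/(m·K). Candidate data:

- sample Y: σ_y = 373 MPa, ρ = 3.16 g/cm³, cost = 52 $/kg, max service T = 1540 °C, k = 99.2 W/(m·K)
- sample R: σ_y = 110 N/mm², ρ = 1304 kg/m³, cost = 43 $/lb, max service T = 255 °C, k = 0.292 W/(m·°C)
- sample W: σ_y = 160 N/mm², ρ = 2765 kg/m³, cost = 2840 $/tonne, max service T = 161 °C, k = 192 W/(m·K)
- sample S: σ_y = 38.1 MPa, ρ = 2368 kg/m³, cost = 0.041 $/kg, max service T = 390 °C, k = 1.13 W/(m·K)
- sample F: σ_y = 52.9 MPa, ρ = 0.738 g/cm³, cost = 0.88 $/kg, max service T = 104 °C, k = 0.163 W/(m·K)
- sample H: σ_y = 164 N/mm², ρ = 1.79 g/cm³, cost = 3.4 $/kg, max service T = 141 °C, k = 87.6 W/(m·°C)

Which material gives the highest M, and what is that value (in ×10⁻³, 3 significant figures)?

sample Y, M = 6.11×10⁻³

Screen on constraints: cost ≤ 73 $/kg; max service T ≥ 151 °C; k ≥ 44.4 W/(m·K). Survivors: sample Y, sample W.
After converting to SI:
  sample Y: σ_y = 373.0 MPa, ρ = 3160 kg/m³
  sample W: σ_y = 160.0 MPa, ρ = 2765 kg/m³
  sample Y: M = 6.11×10⁻³
  sample W: M = 4.57×10⁻³
The maximum is for sample Y.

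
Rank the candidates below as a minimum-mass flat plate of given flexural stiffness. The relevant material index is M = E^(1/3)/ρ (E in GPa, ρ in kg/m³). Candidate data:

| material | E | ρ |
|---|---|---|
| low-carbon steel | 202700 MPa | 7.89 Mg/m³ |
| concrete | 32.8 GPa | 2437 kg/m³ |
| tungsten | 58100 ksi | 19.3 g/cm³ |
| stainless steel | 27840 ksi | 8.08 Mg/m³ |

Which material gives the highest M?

Normalizing units and computing the index:
  low-carbon steel: E = 202.7 GPa, ρ = 7890 kg/m³
  concrete: E = 32.80 GPa, ρ = 2437 kg/m³
  tungsten: E = 400.6 GPa, ρ = 19300 kg/m³
  stainless steel: E = 192.0 GPa, ρ = 8080 kg/m³
  concrete: M = 1.31×10⁻³
  low-carbon steel: M = 0.745×10⁻³
  stainless steel: M = 0.714×10⁻³
  tungsten: M = 0.382×10⁻³
Concrete ranks first.

concrete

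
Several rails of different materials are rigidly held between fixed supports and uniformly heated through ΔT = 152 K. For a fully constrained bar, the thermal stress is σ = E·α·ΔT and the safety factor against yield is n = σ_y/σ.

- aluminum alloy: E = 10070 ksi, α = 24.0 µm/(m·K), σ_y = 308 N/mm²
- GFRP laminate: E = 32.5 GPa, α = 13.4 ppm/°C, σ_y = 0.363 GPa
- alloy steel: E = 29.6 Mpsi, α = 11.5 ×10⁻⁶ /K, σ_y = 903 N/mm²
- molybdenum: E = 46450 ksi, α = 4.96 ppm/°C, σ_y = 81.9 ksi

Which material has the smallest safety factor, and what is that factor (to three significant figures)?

aluminum alloy, n = 1.22

Per material, after unit conversion:
  aluminum alloy: E = 69.43, α = 24.0, σ_y = 308.0 → σ = 253 MPa, n = 1.22
  GFRP laminate: E = 32.50, α = 13.4, σ_y = 363.0 → σ = 66.2 MPa, n = 5.48
  alloy steel: E = 204.1, α = 11.5, σ_y = 903.0 → σ = 357 MPa, n = 2.53
  molybdenum: E = 320.3, α = 4.96, σ_y = 564.7 → σ = 241 MPa, n = 2.34
The minimum is aluminum alloy at n = 1.22.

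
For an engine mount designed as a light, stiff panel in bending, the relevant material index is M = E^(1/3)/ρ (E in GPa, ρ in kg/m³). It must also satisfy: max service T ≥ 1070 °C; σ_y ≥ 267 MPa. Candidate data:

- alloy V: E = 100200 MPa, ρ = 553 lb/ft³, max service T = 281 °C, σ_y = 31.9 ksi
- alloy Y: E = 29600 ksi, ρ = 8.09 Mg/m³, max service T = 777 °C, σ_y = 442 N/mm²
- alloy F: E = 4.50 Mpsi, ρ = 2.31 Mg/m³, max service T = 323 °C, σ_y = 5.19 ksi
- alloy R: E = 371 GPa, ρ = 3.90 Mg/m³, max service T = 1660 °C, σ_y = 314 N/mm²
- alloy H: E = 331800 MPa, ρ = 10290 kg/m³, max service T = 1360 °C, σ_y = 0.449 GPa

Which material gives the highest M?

Screen on constraints: max service T ≥ 1070 °C; σ_y ≥ 267 MPa. Survivors: alloy R, alloy H.
Putting every candidate on a common basis:
  alloy R: E = 371.0 GPa, ρ = 3900 kg/m³
  alloy H: E = 331.8 GPa, ρ = 10290 kg/m³
  alloy R: M = 1.84×10⁻³
  alloy H: M = 0.673×10⁻³
Alloy R ranks first.

alloy R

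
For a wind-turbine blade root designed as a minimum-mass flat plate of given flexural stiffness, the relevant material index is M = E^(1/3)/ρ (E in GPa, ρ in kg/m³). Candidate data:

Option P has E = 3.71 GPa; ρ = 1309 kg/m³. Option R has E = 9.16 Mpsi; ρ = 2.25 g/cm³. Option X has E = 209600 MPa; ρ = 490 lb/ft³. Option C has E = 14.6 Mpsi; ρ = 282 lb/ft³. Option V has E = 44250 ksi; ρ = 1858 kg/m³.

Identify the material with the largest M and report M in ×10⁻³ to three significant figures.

In SI units:
  option P: E = 3.710 GPa, ρ = 1309 kg/m³
  option R: E = 63.16 GPa, ρ = 2250 kg/m³
  option X: E = 209.6 GPa, ρ = 7849 kg/m³
  option C: E = 100.7 GPa, ρ = 4517 kg/m³
  option V: E = 305.1 GPa, ρ = 1858 kg/m³
  option V: M = 3.62×10⁻³
  option R: M = 1.77×10⁻³
  option P: M = 1.18×10⁻³
  option C: M = 1.03×10⁻³
  option X: M = 0.757×10⁻³
Option V has the largest M.

option V, M = 3.62×10⁻³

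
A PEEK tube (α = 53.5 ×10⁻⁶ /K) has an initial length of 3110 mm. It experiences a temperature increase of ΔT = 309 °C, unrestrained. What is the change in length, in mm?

ΔL = α·L₀·ΔT = 53.5×10⁻⁶ × 3110 mm × 309.0 K = 51.4 mm.

51.4 mm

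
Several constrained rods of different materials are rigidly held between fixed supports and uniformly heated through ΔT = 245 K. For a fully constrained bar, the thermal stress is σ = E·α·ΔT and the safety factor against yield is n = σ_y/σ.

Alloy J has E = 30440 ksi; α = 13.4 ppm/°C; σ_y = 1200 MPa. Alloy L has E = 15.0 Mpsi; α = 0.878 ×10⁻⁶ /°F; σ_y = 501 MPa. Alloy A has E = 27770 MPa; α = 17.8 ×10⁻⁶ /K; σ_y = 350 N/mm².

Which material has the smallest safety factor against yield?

alloy J

With everything in SI (GPa, ×10⁻⁶/K, MPa):
  alloy J: E = 209.9, α = 13.4, σ_y = 1200 → σ = 689 MPa, n = 1.74
  alloy L: E = 103.4, α = 1.58, σ_y = 501.0 → σ = 40.0 MPa, n = 12.5
  alloy A: E = 27.77, α = 17.8, σ_y = 350.0 → σ = 121 MPa, n = 2.89
The minimum is alloy J at n = 1.74.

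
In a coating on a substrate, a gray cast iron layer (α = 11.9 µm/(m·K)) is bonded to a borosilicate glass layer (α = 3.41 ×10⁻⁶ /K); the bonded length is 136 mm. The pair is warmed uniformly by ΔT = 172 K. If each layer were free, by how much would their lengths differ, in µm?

Δα = |11.9 − 3.41|×10⁻⁶/K = 8.49×10⁻⁶/K.
ΔL_mismatch = Δα·L·ΔT = 8.49×10⁻⁶ × 136.0 mm × 172.0 K = 199 µm.

199 µm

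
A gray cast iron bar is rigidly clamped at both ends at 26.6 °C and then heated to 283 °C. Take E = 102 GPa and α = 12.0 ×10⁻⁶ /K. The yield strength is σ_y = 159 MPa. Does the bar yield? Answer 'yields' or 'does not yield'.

ΔT = 256.4 K. Constrained thermal stress σ = E·α·ΔT = 102.0×10³ MPa × 12.0×10⁻⁶ × 256.4 = 314 MPa (compressive).
Compare to σ_y = 159 MPa: σ ≥ σ_y, so it yields.

yields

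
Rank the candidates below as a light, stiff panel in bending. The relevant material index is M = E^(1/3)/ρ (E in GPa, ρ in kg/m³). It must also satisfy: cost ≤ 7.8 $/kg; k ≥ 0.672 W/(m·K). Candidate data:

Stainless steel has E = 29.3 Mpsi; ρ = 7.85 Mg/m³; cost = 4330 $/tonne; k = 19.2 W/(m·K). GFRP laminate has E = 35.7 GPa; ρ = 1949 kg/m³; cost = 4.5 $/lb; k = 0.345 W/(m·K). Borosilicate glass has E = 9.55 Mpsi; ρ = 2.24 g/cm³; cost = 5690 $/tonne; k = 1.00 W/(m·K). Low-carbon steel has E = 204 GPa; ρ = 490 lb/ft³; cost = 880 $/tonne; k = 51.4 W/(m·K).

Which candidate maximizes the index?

Screen on constraints: cost ≤ 7.8 $/kg; k ≥ 0.672 W/(m·K). Survivors: stainless steel, borosilicate glass, low-carbon steel.
Normalizing units and computing the index:
  stainless steel: E = 202.0 GPa, ρ = 7850 kg/m³
  borosilicate glass: E = 65.84 GPa, ρ = 2240 kg/m³
  low-carbon steel: E = 204.0 GPa, ρ = 7849 kg/m³
  borosilicate glass: M = 1.80×10⁻³
  low-carbon steel: M = 0.750×10⁻³
  stainless steel: M = 0.747×10⁻³
Highest index: borosilicate glass.

borosilicate glass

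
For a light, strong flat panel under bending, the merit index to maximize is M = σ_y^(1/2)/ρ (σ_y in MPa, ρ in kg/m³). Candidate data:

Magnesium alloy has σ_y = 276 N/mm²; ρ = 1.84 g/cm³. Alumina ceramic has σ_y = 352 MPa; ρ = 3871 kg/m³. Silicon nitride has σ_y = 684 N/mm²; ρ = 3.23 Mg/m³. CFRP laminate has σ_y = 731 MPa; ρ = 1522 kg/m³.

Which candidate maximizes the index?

Normalizing units and computing the index:
  magnesium alloy: σ_y = 276.0 MPa, ρ = 1840 kg/m³
  alumina ceramic: σ_y = 352.0 MPa, ρ = 3871 kg/m³
  silicon nitride: σ_y = 684.0 MPa, ρ = 3230 kg/m³
  CFRP laminate: σ_y = 731.0 MPa, ρ = 1522 kg/m³
  CFRP laminate: M = 17.8×10⁻³
  magnesium alloy: M = 9.03×10⁻³
  silicon nitride: M = 8.10×10⁻³
  alumina ceramic: M = 4.85×10⁻³
Highest index: CFRP laminate.

CFRP laminate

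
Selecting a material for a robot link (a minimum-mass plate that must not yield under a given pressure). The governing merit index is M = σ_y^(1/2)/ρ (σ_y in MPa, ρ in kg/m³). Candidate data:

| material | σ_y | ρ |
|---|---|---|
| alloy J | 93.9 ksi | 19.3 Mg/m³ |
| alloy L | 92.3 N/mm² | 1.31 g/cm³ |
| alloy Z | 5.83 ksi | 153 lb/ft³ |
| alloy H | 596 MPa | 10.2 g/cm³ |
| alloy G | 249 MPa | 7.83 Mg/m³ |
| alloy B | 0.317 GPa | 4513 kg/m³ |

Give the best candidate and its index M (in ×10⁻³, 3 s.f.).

Convert each candidate to consistent units, then evaluate M:
  alloy J: σ_y = 647.4 MPa, ρ = 19300 kg/m³
  alloy L: σ_y = 92.30 MPa, ρ = 1310 kg/m³
  alloy Z: σ_y = 40.20 MPa, ρ = 2451 kg/m³
  alloy H: σ_y = 596.0 MPa, ρ = 10200 kg/m³
  alloy G: σ_y = 249.0 MPa, ρ = 7830 kg/m³
  alloy B: σ_y = 317.0 MPa, ρ = 4513 kg/m³
  alloy L: M = 7.33×10⁻³
  alloy B: M = 3.95×10⁻³
  alloy Z: M = 2.59×10⁻³
  alloy H: M = 2.39×10⁻³
  alloy G: M = 2.02×10⁻³
  alloy J: M = 1.32×10⁻³
Alloy L has the largest M.

alloy L, M = 7.33×10⁻³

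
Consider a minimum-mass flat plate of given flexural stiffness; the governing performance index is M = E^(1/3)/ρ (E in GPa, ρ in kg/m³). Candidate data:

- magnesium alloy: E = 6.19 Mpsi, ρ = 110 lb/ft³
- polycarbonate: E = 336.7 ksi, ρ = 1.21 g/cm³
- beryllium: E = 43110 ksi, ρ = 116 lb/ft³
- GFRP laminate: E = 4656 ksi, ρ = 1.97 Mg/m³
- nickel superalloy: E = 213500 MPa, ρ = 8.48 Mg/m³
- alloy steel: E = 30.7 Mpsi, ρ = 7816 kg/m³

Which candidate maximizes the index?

beryllium

After converting to SI:
  magnesium alloy: E = 42.68 GPa, ρ = 1762 kg/m³
  polycarbonate: E = 2.321 GPa, ρ = 1210 kg/m³
  beryllium: E = 297.2 GPa, ρ = 1858 kg/m³
  GFRP laminate: E = 32.10 GPa, ρ = 1970 kg/m³
  nickel superalloy: E = 213.5 GPa, ρ = 8480 kg/m³
  alloy steel: E = 211.7 GPa, ρ = 7816 kg/m³
  beryllium: M = 3.59×10⁻³
  magnesium alloy: M = 1.98×10⁻³
  GFRP laminate: M = 1.61×10⁻³
  polycarbonate: M = 1.09×10⁻³
  alloy steel: M = 0.762×10⁻³
  nickel superalloy: M = 0.705×10⁻³
The maximum is for beryllium.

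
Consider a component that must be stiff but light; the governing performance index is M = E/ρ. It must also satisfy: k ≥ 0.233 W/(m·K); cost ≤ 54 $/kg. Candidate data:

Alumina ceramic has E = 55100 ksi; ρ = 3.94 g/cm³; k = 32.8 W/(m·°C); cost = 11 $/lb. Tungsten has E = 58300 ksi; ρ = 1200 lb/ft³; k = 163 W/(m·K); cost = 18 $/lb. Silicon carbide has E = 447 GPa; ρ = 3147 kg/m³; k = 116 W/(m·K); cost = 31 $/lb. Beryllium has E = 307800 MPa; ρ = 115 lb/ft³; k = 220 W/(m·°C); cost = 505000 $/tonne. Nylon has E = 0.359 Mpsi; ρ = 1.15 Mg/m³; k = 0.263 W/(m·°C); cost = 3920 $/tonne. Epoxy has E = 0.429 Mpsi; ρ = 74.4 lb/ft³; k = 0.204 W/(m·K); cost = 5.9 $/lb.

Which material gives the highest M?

Screen on constraints: k ≥ 0.233 W/(m·K); cost ≤ 54 $/kg. Survivors: alumina ceramic, tungsten, nylon.
In SI units:
  alumina ceramic: E = 379.9 GPa, ρ = 3940 kg/m³
  tungsten: E = 402.0 GPa, ρ = 19220 kg/m³
  nylon: E = 2.475 GPa, ρ = 1150 kg/m³
  alumina ceramic: M = 96.4 MN·m/kg
  tungsten: M = 20.9 MN·m/kg
  nylon: M = 2.15 MN·m/kg
The maximum is for alumina ceramic.

alumina ceramic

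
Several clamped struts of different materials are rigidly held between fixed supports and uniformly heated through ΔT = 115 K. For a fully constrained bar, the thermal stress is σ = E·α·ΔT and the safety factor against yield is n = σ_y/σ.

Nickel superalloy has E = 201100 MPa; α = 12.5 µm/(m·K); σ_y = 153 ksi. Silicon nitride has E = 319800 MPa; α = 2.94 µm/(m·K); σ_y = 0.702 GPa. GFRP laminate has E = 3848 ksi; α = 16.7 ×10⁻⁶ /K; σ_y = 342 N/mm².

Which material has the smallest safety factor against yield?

Converting E to GPa, α to ×10⁻⁶/K, σ_y to MPa, then σ and n for each:
  nickel superalloy: E = 201.1, α = 12.5, σ_y = 1055 → σ = 289 MPa, n = 3.65
  silicon nitride: E = 319.8, α = 2.94, σ_y = 702.0 → σ = 108 MPa, n = 6.49
  GFRP laminate: E = 26.53, α = 16.7, σ_y = 342.0 → σ = 51.0 MPa, n = 6.71
Smallest n: nickel superalloy with n = 3.65.

nickel superalloy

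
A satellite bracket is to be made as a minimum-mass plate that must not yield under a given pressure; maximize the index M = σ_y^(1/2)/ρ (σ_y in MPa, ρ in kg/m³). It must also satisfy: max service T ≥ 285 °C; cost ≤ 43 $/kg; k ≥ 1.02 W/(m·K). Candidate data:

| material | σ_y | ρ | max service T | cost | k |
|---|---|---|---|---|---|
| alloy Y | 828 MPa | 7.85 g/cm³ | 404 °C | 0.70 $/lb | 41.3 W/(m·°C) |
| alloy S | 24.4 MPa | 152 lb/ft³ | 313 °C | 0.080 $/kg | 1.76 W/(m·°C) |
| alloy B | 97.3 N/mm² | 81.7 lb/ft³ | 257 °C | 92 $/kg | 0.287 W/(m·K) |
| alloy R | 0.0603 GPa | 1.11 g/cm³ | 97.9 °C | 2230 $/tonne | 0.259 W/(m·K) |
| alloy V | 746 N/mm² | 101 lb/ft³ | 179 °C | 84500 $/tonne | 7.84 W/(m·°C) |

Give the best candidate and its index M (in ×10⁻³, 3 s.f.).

Screen on constraints: max service T ≥ 285 °C; cost ≤ 43 $/kg; k ≥ 1.02 W/(m·K). Survivors: alloy Y, alloy S.
After converting to SI:
  alloy Y: σ_y = 828.0 MPa, ρ = 7850 kg/m³
  alloy S: σ_y = 24.40 MPa, ρ = 2435 kg/m³
  alloy Y: M = 3.67×10⁻³
  alloy S: M = 2.03×10⁻³
Alloy Y ranks first.

alloy Y, M = 3.67×10⁻³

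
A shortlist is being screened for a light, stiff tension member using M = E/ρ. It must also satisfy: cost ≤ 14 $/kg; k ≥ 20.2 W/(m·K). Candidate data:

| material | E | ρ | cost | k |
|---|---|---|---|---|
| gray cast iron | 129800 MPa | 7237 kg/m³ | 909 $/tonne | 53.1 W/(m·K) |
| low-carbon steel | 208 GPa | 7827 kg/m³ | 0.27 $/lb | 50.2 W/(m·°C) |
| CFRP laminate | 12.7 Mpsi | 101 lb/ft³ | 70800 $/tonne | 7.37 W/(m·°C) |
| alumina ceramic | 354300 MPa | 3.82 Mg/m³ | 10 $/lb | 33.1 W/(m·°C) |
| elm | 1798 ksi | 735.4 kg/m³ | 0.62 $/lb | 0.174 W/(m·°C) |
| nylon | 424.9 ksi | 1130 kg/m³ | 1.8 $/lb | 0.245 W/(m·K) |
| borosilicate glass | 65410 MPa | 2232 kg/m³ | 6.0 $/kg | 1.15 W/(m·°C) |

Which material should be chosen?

low-carbon steel

Screen on constraints: cost ≤ 14 $/kg; k ≥ 20.2 W/(m·K). Survivors: gray cast iron, low-carbon steel.
Convert each candidate to consistent units, then evaluate M:
  gray cast iron: E = 129.8 GPa, ρ = 7237 kg/m³
  low-carbon steel: E = 208.0 GPa, ρ = 7827 kg/m³
  low-carbon steel: M = 26.6 MN·m/kg
  gray cast iron: M = 17.9 MN·m/kg
Low-carbon steel has the largest M.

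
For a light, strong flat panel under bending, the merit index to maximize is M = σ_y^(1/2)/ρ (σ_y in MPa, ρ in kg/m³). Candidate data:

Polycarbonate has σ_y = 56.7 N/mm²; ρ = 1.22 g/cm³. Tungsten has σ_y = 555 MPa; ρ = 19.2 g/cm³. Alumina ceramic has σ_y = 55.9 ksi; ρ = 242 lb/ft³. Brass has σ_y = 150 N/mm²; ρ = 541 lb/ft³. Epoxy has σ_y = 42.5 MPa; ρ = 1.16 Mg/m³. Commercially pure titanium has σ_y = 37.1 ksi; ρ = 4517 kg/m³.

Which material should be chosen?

After converting to SI:
  polycarbonate: σ_y = 56.70 MPa, ρ = 1220 kg/m³
  tungsten: σ_y = 555.0 MPa, ρ = 19200 kg/m³
  alumina ceramic: σ_y = 385.4 MPa, ρ = 3876 kg/m³
  brass: σ_y = 150.0 MPa, ρ = 8666 kg/m³
  epoxy: σ_y = 42.50 MPa, ρ = 1160 kg/m³
  commercially pure titanium: σ_y = 255.8 MPa, ρ = 4517 kg/m³
  polycarbonate: M = 6.17×10⁻³
  epoxy: M = 5.62×10⁻³
  alumina ceramic: M = 5.06×10⁻³
  commercially pure titanium: M = 3.54×10⁻³
  brass: M = 1.41×10⁻³
  tungsten: M = 1.23×10⁻³
Polycarbonate has the largest M.

polycarbonate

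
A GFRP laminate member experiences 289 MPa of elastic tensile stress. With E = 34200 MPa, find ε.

E = 34200 MPa = 34.20 GPa = 34200 MPa.
ε = σ/E = 289 / 34200 = 8.45×10⁻³.

8.45×10⁻³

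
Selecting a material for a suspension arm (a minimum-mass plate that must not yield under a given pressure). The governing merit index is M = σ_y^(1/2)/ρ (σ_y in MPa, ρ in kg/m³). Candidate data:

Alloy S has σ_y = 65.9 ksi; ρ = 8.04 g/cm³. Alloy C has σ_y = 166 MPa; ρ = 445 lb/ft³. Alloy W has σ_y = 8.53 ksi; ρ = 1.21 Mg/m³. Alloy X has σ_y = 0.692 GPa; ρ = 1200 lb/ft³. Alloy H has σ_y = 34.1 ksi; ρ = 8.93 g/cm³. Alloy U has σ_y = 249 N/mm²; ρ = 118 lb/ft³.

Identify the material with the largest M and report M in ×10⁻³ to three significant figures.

alloy U, M = 8.35×10⁻³

Convert each candidate to consistent units, then evaluate M:
  alloy S: σ_y = 454.4 MPa, ρ = 8040 kg/m³
  alloy C: σ_y = 166.0 MPa, ρ = 7128 kg/m³
  alloy W: σ_y = 58.81 MPa, ρ = 1210 kg/m³
  alloy X: σ_y = 692.0 MPa, ρ = 19220 kg/m³
  alloy H: σ_y = 235.1 MPa, ρ = 8930 kg/m³
  alloy U: σ_y = 249.0 MPa, ρ = 1890 kg/m³
  alloy U: M = 8.35×10⁻³
  alloy W: M = 6.34×10⁻³
  alloy S: M = 2.65×10⁻³
  alloy C: M = 1.81×10⁻³
  alloy H: M = 1.72×10⁻³
  alloy X: M = 1.37×10⁻³
Alloy U ranks first.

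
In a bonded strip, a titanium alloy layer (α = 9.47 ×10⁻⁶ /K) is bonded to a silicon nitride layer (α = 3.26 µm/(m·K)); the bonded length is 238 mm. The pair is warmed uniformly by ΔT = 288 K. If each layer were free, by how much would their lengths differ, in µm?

Δα = |9.47 − 3.26|×10⁻⁶/K = 6.21×10⁻⁶/K.
ΔL_mismatch = Δα·L·ΔT = 6.21×10⁻⁶ × 238.0 mm × 288.0 K = 426 µm.

426 µm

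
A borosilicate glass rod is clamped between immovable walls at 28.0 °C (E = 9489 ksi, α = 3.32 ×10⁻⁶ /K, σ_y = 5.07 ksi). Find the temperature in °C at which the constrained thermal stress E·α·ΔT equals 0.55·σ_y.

117 °C

E = 9489 ksi = 65.42 GPa.
σ_y = 5.07 ksi = 34.96 MPa.
E·α·ΔT = 19.23 MPa ⇒ ΔT = 19.23 / (65.42×10³ × 3.32×10⁻⁶) = 88.51 K.
T = 28.0 + 88.51 = 116.5 °C.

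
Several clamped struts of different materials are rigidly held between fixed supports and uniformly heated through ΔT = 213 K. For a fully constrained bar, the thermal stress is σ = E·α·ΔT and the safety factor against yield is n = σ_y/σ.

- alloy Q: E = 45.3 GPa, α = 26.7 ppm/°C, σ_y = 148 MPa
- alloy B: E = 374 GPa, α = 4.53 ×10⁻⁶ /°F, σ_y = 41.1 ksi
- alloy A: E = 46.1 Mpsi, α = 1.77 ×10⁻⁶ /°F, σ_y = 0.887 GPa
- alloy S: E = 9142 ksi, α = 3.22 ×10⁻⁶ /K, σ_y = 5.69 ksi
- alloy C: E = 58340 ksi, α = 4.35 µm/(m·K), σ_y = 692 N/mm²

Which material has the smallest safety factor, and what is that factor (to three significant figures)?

Converting E to GPa, α to ×10⁻⁶/K, σ_y to MPa, then σ and n for each:
  alloy Q: E = 45.30, α = 26.7, σ_y = 148.0 → σ = 258 MPa, n = 0.574
  alloy B: E = 374.0, α = 8.15, σ_y = 283.4 → σ = 650 MPa, n = 0.436
  alloy A: E = 317.8, α = 3.19, σ_y = 887.0 → σ = 216 MPa, n = 4.11
  alloy S: E = 63.03, α = 3.22, σ_y = 39.23 → σ = 43.2 MPa, n = 0.907
  alloy C: E = 402.2, α = 4.35, σ_y = 692.0 → σ = 373 MPa, n = 1.86
Alloy B has the lowest safety factor, n = 0.436.

alloy B, n = 0.436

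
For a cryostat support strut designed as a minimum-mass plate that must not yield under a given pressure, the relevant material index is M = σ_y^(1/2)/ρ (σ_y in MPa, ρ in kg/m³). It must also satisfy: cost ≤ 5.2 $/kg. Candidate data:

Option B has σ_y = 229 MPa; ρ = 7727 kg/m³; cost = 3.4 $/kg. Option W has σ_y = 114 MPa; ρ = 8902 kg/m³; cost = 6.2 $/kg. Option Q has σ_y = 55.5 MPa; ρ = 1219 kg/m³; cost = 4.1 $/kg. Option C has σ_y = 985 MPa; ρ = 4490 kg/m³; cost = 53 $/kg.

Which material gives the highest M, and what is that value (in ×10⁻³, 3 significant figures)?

option Q, M = 6.11×10⁻³

Screen on constraints: cost ≤ 5.2 $/kg. Survivors: option B, option Q.
Evaluate M for each candidate:
  option Q: M = 6.11×10⁻³
  option B: M = 1.96×10⁻³
The maximum is for option Q.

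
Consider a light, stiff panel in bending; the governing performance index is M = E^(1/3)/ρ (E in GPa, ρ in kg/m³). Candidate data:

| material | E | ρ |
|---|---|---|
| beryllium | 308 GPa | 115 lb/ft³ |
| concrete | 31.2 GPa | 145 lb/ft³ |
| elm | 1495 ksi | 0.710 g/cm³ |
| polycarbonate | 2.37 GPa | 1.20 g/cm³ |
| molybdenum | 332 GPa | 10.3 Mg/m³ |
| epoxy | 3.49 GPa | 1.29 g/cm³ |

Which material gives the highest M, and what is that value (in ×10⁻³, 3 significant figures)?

After converting to SI:
  beryllium: E = 308.0 GPa, ρ = 1842 kg/m³
  concrete: E = 31.20 GPa, ρ = 2323 kg/m³
  elm: E = 10.31 GPa, ρ = 710.0 kg/m³
  polycarbonate: E = 2.370 GPa, ρ = 1200 kg/m³
  molybdenum: E = 332.0 GPa, ρ = 10300 kg/m³
  epoxy: E = 3.490 GPa, ρ = 1290 kg/m³
  beryllium: M = 3.67×10⁻³
  elm: M = 3.07×10⁻³
  concrete: M = 1.36×10⁻³
  epoxy: M = 1.18×10⁻³
  polycarbonate: M = 1.11×10⁻³
  molybdenum: M = 0.672×10⁻³
Beryllium has the largest M.

beryllium, M = 3.67×10⁻³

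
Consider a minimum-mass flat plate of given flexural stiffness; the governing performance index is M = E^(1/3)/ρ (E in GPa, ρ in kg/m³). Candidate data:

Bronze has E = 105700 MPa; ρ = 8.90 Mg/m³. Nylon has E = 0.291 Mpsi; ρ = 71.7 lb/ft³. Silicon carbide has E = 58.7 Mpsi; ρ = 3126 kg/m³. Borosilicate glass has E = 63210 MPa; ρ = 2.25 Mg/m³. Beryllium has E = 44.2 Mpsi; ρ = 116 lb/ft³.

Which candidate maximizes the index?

beryllium

Normalizing units and computing the index:
  bronze: E = 105.7 GPa, ρ = 8900 kg/m³
  nylon: E = 2.006 GPa, ρ = 1149 kg/m³
  silicon carbide: E = 404.7 GPa, ρ = 3126 kg/m³
  borosilicate glass: E = 63.21 GPa, ρ = 2250 kg/m³
  beryllium: E = 304.7 GPa, ρ = 1858 kg/m³
  beryllium: M = 3.62×10⁻³
  silicon carbide: M = 2.37×10⁻³
  borosilicate glass: M = 1.77×10⁻³
  nylon: M = 1.10×10⁻³
  bronze: M = 0.531×10⁻³
Beryllium ranks first.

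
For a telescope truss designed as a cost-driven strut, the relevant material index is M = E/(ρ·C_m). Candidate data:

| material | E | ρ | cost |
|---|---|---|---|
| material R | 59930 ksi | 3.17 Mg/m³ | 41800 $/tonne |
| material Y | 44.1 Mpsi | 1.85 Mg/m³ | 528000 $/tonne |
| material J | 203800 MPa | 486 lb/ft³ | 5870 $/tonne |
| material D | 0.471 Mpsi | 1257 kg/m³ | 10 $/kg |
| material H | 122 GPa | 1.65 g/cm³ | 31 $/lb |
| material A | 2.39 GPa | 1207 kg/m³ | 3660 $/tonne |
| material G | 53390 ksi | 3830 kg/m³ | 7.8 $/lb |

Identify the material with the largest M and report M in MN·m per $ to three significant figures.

material G, M = 5.59 MN·m per $

Normalizing units and computing the index:
  material R: E = 413.2 GPa, ρ = 3170 kg/m³, cost = 41.80 $/kg
  material Y: E = 304.1 GPa, ρ = 1850 kg/m³, cost = 528.0 $/kg
  material J: E = 203.8 GPa, ρ = 7785 kg/m³, cost = 5.870 $/kg
  material D: E = 3.247 GPa, ρ = 1257 kg/m³, cost = 10.00 $/kg
  material H: E = 122.0 GPa, ρ = 1650 kg/m³, cost = 68.34 $/kg
  material A: E = 2.390 GPa, ρ = 1207 kg/m³, cost = 3.660 $/kg
  material G: E = 368.1 GPa, ρ = 3830 kg/m³, cost = 17.20 $/kg
  material G: M = 5.59 MN·m per $
  material J: M = 4.46 MN·m per $
  material R: M = 3.12 MN·m per $
  material H: M = 1.08 MN·m per $
  material A: M = 0.541 MN·m per $
  material Y: M = 0.311 MN·m per $
  material D: M = 0.258 MN·m per $
Material G ranks first.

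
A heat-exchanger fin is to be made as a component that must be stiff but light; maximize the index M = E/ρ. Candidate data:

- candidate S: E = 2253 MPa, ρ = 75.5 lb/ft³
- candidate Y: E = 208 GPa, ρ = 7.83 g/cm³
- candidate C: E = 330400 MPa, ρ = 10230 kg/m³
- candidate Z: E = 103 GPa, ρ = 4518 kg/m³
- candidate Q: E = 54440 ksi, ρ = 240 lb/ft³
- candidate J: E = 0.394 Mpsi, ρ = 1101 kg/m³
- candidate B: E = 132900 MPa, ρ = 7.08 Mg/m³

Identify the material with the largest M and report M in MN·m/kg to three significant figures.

After converting to SI:
  candidate S: E = 2.253 GPa, ρ = 1209 kg/m³
  candidate Y: E = 208.0 GPa, ρ = 7830 kg/m³
  candidate C: E = 330.4 GPa, ρ = 10230 kg/m³
  candidate Z: E = 103.0 GPa, ρ = 4518 kg/m³
  candidate Q: E = 375.4 GPa, ρ = 3844 kg/m³
  candidate J: E = 2.717 GPa, ρ = 1101 kg/m³
  candidate B: E = 132.9 GPa, ρ = 7080 kg/m³
  candidate Q: M = 97.6 MN·m/kg
  candidate C: M = 32.3 MN·m/kg
  candidate Y: M = 26.6 MN·m/kg
  candidate Z: M = 22.8 MN·m/kg
  candidate B: M = 18.8 MN·m/kg
  candidate J: M = 2.47 MN·m/kg
  candidate S: M = 1.86 MN·m/kg
Highest index: candidate Q.

candidate Q, M = 97.6 MN·m/kg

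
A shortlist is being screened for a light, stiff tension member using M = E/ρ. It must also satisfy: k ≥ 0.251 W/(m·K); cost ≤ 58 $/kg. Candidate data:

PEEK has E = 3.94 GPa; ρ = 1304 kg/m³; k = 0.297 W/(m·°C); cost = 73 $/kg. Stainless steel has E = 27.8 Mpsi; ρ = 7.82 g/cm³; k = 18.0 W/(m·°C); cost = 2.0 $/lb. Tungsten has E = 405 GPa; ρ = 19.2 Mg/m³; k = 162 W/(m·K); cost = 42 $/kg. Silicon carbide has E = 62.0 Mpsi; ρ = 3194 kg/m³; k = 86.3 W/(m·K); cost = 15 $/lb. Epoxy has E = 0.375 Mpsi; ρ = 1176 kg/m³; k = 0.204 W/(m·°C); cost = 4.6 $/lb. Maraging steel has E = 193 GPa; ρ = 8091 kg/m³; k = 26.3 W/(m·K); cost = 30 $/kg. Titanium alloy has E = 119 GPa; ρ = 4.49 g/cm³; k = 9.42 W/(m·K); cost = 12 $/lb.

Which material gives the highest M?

Screen on constraints: k ≥ 0.251 W/(m·K); cost ≤ 58 $/kg. Survivors: stainless steel, tungsten, silicon carbide, maraging steel, titanium alloy.
Convert each candidate to consistent units, then evaluate M:
  stainless steel: E = 191.7 GPa, ρ = 7820 kg/m³
  tungsten: E = 405.0 GPa, ρ = 19200 kg/m³
  silicon carbide: E = 427.5 GPa, ρ = 3194 kg/m³
  maraging steel: E = 193.0 GPa, ρ = 8091 kg/m³
  titanium alloy: E = 119.0 GPa, ρ = 4490 kg/m³
  silicon carbide: M = 134 MN·m/kg
  titanium alloy: M = 26.5 MN·m/kg
  stainless steel: M = 24.5 MN·m/kg
  maraging steel: M = 23.9 MN·m/kg
  tungsten: M = 21.1 MN·m/kg
The maximum is for silicon carbide.

silicon carbide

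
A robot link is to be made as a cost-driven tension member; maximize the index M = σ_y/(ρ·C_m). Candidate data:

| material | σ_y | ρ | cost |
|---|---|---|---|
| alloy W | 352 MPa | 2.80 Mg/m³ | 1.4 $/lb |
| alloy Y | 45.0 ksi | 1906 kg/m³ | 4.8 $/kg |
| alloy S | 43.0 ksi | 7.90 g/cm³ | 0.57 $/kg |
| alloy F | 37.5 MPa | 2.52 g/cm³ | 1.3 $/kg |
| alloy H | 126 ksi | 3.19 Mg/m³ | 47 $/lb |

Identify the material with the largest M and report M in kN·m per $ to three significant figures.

In SI units:
  alloy W: σ_y = 352.0 MPa, ρ = 2800 kg/m³, cost = 3.086 $/kg
  alloy Y: σ_y = 310.3 MPa, ρ = 1906 kg/m³, cost = 4.800 $/kg
  alloy S: σ_y = 296.5 MPa, ρ = 7900 kg/m³, cost = 0.5700 $/kg
  alloy F: σ_y = 37.50 MPa, ρ = 2520 kg/m³, cost = 1.300 $/kg
  alloy H: σ_y = 868.7 MPa, ρ = 3190 kg/m³, cost = 103.6 $/kg
  alloy S: M = 65.8 kN·m per $
  alloy W: M = 40.7 kN·m per $
  alloy Y: M = 33.9 kN·m per $
  alloy F: M = 11.4 kN·m per $
  alloy H: M = 2.63 kN·m per $
Alloy S ranks first.

alloy S, M = 65.8 kN·m per $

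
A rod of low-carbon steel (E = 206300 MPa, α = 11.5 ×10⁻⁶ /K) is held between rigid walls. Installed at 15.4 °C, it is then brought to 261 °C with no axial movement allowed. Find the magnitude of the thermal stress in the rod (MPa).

583 MPa

E = 206300 MPa = 206.3 GPa.
ΔT = 245.6 K. Constrained thermal stress σ = E·α·ΔT = 206.3×10³ MPa × 11.5×10⁻⁶ × 245.6 = 583 MPa (compressive).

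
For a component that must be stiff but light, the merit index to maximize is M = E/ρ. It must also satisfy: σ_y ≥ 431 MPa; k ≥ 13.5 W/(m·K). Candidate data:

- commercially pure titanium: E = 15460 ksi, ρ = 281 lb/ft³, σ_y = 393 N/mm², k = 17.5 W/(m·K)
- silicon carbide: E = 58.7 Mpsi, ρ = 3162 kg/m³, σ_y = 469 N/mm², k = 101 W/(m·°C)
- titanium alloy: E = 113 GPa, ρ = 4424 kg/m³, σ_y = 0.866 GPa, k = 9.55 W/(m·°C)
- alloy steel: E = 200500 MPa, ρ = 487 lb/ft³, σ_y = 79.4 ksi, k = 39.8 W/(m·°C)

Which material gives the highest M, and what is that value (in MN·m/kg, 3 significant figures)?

silicon carbide, M = 128 MN·m/kg

Screen on constraints: σ_y ≥ 431 MPa; k ≥ 13.5 W/(m·K). Survivors: silicon carbide, alloy steel.
Normalizing units and computing the index:
  silicon carbide: E = 404.7 GPa, ρ = 3162 kg/m³
  alloy steel: E = 200.5 GPa, ρ = 7801 kg/m³
  silicon carbide: M = 128 MN·m/kg
  alloy steel: M = 25.7 MN·m/kg
Silicon carbide has the largest M.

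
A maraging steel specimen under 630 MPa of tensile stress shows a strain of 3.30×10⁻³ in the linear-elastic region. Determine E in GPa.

191 GPa

E = σ/ε = 630 MPa / 3.30×10⁻³ = 190900 MPa = 191 GPa.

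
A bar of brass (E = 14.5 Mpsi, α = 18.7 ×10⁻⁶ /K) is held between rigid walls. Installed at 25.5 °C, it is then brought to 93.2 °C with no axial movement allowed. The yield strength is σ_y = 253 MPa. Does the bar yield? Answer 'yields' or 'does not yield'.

E = 14.5 Mpsi = 99.97 GPa.
ΔT = 67.70 K. Constrained thermal stress σ = E·α·ΔT = 99.97×10³ MPa × 18.7×10⁻⁶ × 67.70 = 127 MPa (compressive).
Compare to σ_y = 253 MPa: σ < σ_y, so it does not yield.

does not yield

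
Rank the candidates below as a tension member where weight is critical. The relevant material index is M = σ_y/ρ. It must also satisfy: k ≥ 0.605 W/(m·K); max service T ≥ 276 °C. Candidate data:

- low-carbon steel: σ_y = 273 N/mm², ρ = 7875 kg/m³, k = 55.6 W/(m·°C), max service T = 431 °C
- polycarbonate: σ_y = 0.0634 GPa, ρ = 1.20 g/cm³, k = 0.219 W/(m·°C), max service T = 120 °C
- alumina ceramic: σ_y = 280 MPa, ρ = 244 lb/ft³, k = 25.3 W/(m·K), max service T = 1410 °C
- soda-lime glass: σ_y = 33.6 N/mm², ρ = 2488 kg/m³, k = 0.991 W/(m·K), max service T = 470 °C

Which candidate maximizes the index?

Screen on constraints: k ≥ 0.605 W/(m·K); max service T ≥ 276 °C. Survivors: low-carbon steel, alumina ceramic, soda-lime glass.
Putting every candidate on a common basis:
  low-carbon steel: σ_y = 273.0 MPa, ρ = 7875 kg/m³
  alumina ceramic: σ_y = 280.0 MPa, ρ = 3909 kg/m³
  soda-lime glass: σ_y = 33.60 MPa, ρ = 2488 kg/m³
  alumina ceramic: M = 71.6 kN·m/kg
  low-carbon steel: M = 34.7 kN·m/kg
  soda-lime glass: M = 13.5 kN·m/kg
Highest index: alumina ceramic.

alumina ceramic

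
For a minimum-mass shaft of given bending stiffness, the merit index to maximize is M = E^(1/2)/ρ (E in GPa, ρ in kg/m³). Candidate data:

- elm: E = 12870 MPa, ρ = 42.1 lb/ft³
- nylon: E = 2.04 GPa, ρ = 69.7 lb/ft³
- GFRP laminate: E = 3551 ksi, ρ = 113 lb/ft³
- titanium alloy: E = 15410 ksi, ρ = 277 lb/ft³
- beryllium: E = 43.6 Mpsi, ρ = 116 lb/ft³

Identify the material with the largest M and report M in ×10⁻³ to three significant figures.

Convert each candidate to consistent units, then evaluate M:
  elm: E = 12.87 GPa, ρ = 674.4 kg/m³
  nylon: E = 2.040 GPa, ρ = 1116 kg/m³
  GFRP laminate: E = 24.48 GPa, ρ = 1810 kg/m³
  titanium alloy: E = 106.2 GPa, ρ = 4437 kg/m³
  beryllium: E = 300.6 GPa, ρ = 1858 kg/m³
  beryllium: M = 9.33×10⁻³
  elm: M = 5.32×10⁻³
  GFRP laminate: M = 2.73×10⁻³
  titanium alloy: M = 2.32×10⁻³
  nylon: M = 1.28×10⁻³
Highest index: beryllium.

beryllium, M = 9.33×10⁻³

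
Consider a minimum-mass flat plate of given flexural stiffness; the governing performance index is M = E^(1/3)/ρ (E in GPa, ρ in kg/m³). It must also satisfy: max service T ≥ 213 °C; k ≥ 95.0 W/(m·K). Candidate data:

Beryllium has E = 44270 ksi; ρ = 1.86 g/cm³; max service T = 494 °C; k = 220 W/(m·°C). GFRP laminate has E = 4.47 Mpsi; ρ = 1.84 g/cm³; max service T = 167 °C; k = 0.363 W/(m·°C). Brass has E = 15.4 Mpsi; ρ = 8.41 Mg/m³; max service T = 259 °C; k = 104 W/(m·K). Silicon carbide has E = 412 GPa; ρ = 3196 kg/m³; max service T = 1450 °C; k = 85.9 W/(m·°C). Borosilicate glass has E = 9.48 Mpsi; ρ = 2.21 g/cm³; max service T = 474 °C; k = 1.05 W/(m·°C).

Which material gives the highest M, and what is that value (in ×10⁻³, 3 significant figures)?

Screen on constraints: max service T ≥ 213 °C; k ≥ 95.0 W/(m·K). Survivors: beryllium, brass.
Normalizing units and computing the index:
  beryllium: E = 305.2 GPa, ρ = 1860 kg/m³
  brass: E = 106.2 GPa, ρ = 8410 kg/m³
  beryllium: M = 3.62×10⁻³
  brass: M = 0.563×10⁻³
Beryllium ranks first.

beryllium, M = 3.62×10⁻³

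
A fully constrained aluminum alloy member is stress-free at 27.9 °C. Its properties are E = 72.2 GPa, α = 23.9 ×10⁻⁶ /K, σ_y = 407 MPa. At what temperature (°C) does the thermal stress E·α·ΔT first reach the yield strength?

E·α·ΔT = 407.0 MPa ⇒ ΔT = 407.0 / (72.20×10³ × 23.9×10⁻⁶) = 235.9 K.
T = 27.9 + 235.9 = 263.8 °C.

264 °C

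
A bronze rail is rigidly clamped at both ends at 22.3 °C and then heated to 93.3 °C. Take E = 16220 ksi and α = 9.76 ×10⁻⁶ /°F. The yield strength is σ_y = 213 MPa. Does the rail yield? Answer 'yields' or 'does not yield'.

does not yield

E = 16220 ksi = 111.8 GPa.
α = 9.76×10⁻⁶/°F × 9/5 = 17.6×10⁻⁶/K.
ΔT = 71.00 K. Constrained thermal stress σ = E·α·ΔT = 111.8×10³ MPa × 17.6×10⁻⁶ × 71.00 = 139 MPa (compressive).
Compare to σ_y = 213 MPa: σ < σ_y, so it does not yield.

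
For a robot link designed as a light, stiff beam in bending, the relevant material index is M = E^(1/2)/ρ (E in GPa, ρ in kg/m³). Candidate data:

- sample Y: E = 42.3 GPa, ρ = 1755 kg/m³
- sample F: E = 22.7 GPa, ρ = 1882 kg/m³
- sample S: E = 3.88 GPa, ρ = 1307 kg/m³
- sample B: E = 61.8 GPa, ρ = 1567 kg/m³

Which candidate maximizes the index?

Evaluate M for each candidate:
  sample B: M = 5.02×10⁻³
  sample Y: M = 3.71×10⁻³
  sample F: M = 2.53×10⁻³
  sample S: M = 1.51×10⁻³
The maximum is for sample B.

sample B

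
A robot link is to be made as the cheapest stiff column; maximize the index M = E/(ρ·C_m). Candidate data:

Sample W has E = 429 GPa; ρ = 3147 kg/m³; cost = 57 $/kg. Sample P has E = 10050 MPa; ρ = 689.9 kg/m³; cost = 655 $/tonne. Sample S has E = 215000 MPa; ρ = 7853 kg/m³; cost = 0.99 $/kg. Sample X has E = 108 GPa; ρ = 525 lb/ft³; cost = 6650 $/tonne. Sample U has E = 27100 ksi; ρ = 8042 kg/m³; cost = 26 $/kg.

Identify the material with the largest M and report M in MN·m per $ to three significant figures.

Putting every candidate on a common basis:
  sample W: E = 429.0 GPa, ρ = 3147 kg/m³, cost = 57.00 $/kg
  sample P: E = 10.05 GPa, ρ = 689.9 kg/m³, cost = 0.6550 $/kg
  sample S: E = 215.0 GPa, ρ = 7853 kg/m³, cost = 0.9900 $/kg
  sample X: E = 108.0 GPa, ρ = 8410 kg/m³, cost = 6.650 $/kg
  sample U: E = 186.8 GPa, ρ = 8042 kg/m³, cost = 26.00 $/kg
  sample S: M = 27.7 MN·m per $
  sample P: M = 22.2 MN·m per $
  sample W: M = 2.39 MN·m per $
  sample X: M = 1.93 MN·m per $
  sample U: M = 0.894 MN·m per $
Sample S has the largest M.

sample S, M = 27.7 MN·m per $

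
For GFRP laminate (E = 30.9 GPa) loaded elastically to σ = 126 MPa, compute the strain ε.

4.08×10⁻³

ε = σ/E = 126 / 30900 = 4.08×10⁻³.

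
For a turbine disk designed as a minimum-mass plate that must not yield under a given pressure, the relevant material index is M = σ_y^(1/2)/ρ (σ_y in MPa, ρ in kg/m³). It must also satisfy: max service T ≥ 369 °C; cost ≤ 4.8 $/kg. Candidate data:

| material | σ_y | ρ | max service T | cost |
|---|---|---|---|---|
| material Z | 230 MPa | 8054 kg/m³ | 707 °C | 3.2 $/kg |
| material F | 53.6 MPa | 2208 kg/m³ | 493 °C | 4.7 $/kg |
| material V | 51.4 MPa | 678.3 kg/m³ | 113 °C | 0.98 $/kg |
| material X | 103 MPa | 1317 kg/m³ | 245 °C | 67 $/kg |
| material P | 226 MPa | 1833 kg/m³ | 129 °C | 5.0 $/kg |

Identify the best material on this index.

Screen on constraints: max service T ≥ 369 °C; cost ≤ 4.8 $/kg. Survivors: material Z, material F.
Per-candidate index values:
  material F: M = 3.32×10⁻³
  material Z: M = 1.88×10⁻³
Highest index: material F.

material F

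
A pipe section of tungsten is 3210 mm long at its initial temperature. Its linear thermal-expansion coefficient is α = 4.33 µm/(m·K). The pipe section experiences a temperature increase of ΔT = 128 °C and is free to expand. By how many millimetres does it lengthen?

1.78 mm

ΔL = α·L₀·ΔT = 4.33×10⁻⁶ × 3210 mm × 128.0 K = 1.78 mm.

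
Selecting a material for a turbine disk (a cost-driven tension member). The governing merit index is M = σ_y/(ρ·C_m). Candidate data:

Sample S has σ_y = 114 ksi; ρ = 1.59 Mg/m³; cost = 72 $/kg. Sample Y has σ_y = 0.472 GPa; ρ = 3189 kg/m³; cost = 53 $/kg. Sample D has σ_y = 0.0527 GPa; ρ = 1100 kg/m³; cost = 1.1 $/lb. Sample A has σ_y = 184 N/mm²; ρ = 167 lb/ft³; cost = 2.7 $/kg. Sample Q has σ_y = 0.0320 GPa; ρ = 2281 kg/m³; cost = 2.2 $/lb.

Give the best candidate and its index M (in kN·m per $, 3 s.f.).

sample A, M = 25.5 kN·m per $

In SI units:
  sample S: σ_y = 786.0 MPa, ρ = 1590 kg/m³, cost = 72.00 $/kg
  sample Y: σ_y = 472.0 MPa, ρ = 3189 kg/m³, cost = 53.00 $/kg
  sample D: σ_y = 52.70 MPa, ρ = 1100 kg/m³, cost = 2.425 $/kg
  sample A: σ_y = 184.0 MPa, ρ = 2675 kg/m³, cost = 2.700 $/kg
  sample Q: σ_y = 32.00 MPa, ρ = 2281 kg/m³, cost = 4.850 $/kg
  sample A: M = 25.5 kN·m per $
  sample D: M = 19.8 kN·m per $
  sample S: M = 6.87 kN·m per $
  sample Q: M = 2.89 kN·m per $
  sample Y: M = 2.79 kN·m per $
Sample A ranks first.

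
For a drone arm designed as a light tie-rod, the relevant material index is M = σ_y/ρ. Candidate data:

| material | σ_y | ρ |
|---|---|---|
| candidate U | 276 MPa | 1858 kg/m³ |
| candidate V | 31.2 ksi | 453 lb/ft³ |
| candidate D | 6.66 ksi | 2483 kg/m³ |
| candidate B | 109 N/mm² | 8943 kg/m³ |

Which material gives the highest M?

After converting to SI:
  candidate U: σ_y = 276.0 MPa, ρ = 1858 kg/m³
  candidate V: σ_y = 215.1 MPa, ρ = 7256 kg/m³
  candidate D: σ_y = 45.92 MPa, ρ = 2483 kg/m³
  candidate B: σ_y = 109.0 MPa, ρ = 8943 kg/m³
  candidate U: M = 149 kN·m/kg
  candidate V: M = 29.6 kN·m/kg
  candidate D: M = 18.5 kN·m/kg
  candidate B: M = 12.2 kN·m/kg
Highest index: candidate U.

candidate U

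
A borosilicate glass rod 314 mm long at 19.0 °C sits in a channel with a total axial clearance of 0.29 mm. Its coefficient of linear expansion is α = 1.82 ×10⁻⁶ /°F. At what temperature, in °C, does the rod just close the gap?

301 °C

α = 1.82×10⁻⁶/°F × 9/5 = 3.28×10⁻⁶/K.
α·L₀·ΔT = 0.29 mm ⇒ ΔT = 0.29 / (3.28×10⁻⁶ × 314.0) = 281.9 K.
T = 19.0 + 281.9 = 300.9 °C.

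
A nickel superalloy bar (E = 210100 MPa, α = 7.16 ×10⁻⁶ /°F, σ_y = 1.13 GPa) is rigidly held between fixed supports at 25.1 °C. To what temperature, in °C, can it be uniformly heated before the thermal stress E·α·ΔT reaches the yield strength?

E = 210100 MPa = 210.1 GPa.
α = 7.16×10⁻⁶/°F × 9/5 = 12.9×10⁻⁶/K.
σ_y = 1.13 GPa = 1130 MPa.
E·α·ΔT = 1130 MPa ⇒ ΔT = 1130 / (210.1×10³ × 12.9×10⁻⁶) = 417.3 K.
T = 25.1 + 417.3 = 442.4 °C.

442 °C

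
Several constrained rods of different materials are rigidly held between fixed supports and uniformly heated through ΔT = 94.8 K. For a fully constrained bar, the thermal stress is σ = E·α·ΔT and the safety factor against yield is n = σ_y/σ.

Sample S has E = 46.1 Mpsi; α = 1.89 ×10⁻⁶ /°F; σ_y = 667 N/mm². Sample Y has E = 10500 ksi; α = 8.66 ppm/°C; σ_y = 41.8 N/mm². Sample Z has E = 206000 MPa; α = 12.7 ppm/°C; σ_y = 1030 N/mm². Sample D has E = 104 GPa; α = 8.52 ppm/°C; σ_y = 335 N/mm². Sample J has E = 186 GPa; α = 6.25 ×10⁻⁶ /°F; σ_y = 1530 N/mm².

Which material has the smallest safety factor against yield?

With everything in SI (GPa, ×10⁻⁶/K, MPa):
  sample S: E = 317.8, α = 3.40, σ_y = 667.0 → σ = 103 MPa, n = 6.51
  sample Y: E = 72.39, α = 8.66, σ_y = 41.80 → σ = 59.4 MPa, n = 0.703
  sample Z: E = 206.0, α = 12.7, σ_y = 1030 → σ = 248 MPa, n = 4.15
  sample D: E = 104.0, α = 8.52, σ_y = 335.0 → σ = 84.0 MPa, n = 3.99
  sample J: E = 186.0, α = 11.2, σ_y = 1530 → σ = 198 MPa, n = 7.71
The minimum is sample Y at n = 0.703.

sample Y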